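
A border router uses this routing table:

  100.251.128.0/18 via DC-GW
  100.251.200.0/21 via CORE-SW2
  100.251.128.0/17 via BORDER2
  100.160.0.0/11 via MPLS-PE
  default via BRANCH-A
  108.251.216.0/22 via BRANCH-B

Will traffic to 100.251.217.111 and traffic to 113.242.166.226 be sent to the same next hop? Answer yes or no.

no

100.251.217.111: longest match 100.251.128.0/17 -> BORDER2
113.242.166.226: longest match 0.0.0.0/0 -> BRANCH-A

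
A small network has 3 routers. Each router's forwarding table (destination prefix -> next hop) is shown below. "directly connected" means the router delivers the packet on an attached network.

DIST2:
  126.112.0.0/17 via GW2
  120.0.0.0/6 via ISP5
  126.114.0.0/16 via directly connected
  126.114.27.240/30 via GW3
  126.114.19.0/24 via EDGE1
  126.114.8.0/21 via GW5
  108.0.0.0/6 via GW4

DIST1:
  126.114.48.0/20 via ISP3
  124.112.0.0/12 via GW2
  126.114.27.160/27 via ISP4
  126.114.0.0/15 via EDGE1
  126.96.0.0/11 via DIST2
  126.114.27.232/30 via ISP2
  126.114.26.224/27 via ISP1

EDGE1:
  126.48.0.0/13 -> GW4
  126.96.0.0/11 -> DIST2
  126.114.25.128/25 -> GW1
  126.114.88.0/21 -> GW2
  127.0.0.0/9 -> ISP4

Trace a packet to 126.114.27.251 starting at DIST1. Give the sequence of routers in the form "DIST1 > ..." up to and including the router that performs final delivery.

DIST1 > EDGE1 > DIST2

At DIST1: longest match for 126.114.27.251 is 126.114.0.0/15 -> EDGE1
At EDGE1: longest match for 126.114.27.251 is 126.96.0.0/11 -> DIST2
At DIST2: longest match for 126.114.27.251 is 126.114.0.0/16 -> directly connected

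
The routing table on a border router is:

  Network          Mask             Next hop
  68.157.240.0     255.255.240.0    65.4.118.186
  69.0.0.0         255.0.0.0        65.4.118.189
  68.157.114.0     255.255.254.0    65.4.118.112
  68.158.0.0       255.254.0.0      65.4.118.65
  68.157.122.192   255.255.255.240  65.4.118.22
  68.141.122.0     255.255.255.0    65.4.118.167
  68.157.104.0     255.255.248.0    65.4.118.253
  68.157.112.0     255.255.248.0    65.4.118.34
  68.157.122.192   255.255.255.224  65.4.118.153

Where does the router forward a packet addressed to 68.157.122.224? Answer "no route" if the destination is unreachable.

No entry's prefix contains 68.157.122.224; there is no default route.

no route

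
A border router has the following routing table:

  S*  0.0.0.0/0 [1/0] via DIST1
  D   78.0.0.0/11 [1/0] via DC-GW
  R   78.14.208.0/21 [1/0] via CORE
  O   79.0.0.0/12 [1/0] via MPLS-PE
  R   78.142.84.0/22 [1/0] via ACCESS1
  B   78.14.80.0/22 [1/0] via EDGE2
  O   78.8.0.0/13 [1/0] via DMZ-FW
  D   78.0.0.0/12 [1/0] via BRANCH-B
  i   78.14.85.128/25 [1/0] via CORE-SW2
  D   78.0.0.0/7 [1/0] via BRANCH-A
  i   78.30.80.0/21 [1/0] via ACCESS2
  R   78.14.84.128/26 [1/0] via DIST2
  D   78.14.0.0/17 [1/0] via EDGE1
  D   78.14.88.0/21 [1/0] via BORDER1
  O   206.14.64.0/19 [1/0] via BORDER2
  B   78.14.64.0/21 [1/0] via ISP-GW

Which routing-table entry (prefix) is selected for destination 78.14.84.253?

Entries matching 78.14.84.253:
  0.0.0.0/0 (default, matches everything)
  78.0.0.0/7 (78.0.0.0 - 79.255.255.255)
  78.0.0.0/11 (78.0.0.0 - 78.31.255.255)
  78.0.0.0/12 (78.0.0.0 - 78.15.255.255)
  78.8.0.0/13 (78.8.0.0 - 78.15.255.255)
  78.14.0.0/17 (78.14.0.0 - 78.14.127.255)
Most specific is 78.14.0.0/17.

78.14.0.0/17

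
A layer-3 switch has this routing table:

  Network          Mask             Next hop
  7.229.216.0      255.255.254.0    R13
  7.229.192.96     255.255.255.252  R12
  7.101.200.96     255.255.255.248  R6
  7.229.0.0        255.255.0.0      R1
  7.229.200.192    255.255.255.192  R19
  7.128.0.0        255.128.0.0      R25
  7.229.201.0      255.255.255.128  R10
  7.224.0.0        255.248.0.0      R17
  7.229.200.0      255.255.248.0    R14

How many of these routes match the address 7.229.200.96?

4

Prefixes containing 7.229.200.96:
  7.128.0.0/9 (7.128.0.0 - 7.255.255.255)
  7.224.0.0/13 (7.224.0.0 - 7.231.255.255)
  7.229.0.0/16 (7.229.0.0 - 7.229.255.255)
  7.229.200.0/21 (7.229.200.0 - 7.229.207.255)
Total matching entries: 4.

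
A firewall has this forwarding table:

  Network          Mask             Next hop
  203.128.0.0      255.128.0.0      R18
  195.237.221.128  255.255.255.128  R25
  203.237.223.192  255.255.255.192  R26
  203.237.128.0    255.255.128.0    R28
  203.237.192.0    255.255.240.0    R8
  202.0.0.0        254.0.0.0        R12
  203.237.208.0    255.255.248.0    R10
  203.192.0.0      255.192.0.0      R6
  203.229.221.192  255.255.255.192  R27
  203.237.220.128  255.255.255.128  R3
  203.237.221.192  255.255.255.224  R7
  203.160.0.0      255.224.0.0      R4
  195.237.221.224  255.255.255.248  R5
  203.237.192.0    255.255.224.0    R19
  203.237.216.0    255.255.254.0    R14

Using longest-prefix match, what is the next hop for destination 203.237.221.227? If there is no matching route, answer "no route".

R19

Routes whose prefix contains 203.237.221.227:
  202.0.0.0/7 (202.0.0.0 - 203.255.255.255) -> R12
  203.128.0.0/9 (203.128.0.0 - 203.255.255.255) -> R18
  203.192.0.0/10 (203.192.0.0 - 203.255.255.255) -> R6
  203.237.128.0/17 (203.237.128.0 - 203.237.255.255) -> R28
  203.237.192.0/19 (203.237.192.0 - 203.237.223.255) -> R19
More-specific entries that do NOT match:
  195.237.221.224/29 (195.237.221.224 - 195.237.221.231) does not contain 203.237.221.227
  203.237.221.192/27 (203.237.221.192 - 203.237.221.223) does not contain 203.237.221.227
  203.237.223.192/26 (203.237.223.192 - 203.237.223.255) does not contain 203.237.221.227
  203.229.221.192/26 (203.229.221.192 - 203.229.221.255) does not contain 203.237.221.227
  195.237.221.128/25 (195.237.221.128 - 195.237.221.255) does not contain 203.237.221.227
  203.237.220.128/25 (203.237.220.128 - 203.237.220.255) does not contain 203.237.221.227
  203.237.216.0/23 (203.237.216.0 - 203.237.217.255) does not contain 203.237.221.227
  203.237.208.0/21 (203.237.208.0 - 203.237.215.255) does not contain 203.237.221.227
  203.237.192.0/20 (203.237.192.0 - 203.237.207.255) does not contain 203.237.221.227
Longest matching prefix is /19 -> next hop R19.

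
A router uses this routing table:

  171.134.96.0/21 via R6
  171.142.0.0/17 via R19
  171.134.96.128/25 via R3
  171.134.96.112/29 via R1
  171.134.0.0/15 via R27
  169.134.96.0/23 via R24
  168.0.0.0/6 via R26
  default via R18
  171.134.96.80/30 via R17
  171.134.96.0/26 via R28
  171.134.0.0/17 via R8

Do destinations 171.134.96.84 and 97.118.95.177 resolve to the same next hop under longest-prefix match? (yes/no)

171.134.96.84: longest match 171.134.96.0/21 -> R6
97.118.95.177: longest match 0.0.0.0/0 -> R18

no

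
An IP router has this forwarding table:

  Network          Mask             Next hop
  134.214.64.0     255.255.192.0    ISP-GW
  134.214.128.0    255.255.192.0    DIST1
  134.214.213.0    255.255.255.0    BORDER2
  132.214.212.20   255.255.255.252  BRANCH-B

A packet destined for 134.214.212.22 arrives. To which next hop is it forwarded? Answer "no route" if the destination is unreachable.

no route

No entry's prefix contains 134.214.212.22; there is no default route.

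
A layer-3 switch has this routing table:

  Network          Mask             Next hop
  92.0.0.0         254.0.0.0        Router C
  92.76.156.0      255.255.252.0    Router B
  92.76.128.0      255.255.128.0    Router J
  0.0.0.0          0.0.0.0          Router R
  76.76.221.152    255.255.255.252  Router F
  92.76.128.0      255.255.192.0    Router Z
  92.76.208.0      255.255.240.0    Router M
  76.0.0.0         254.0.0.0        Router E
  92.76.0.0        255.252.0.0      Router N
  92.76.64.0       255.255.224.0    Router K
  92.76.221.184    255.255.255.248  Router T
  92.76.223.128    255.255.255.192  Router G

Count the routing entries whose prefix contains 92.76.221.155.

Prefixes containing 92.76.221.155:
  0.0.0.0/0 (default, matches everything)
  92.0.0.0/7 (92.0.0.0 - 93.255.255.255)
  92.76.0.0/14 (92.76.0.0 - 92.79.255.255)
  92.76.128.0/17 (92.76.128.0 - 92.76.255.255)
  92.76.208.0/20 (92.76.208.0 - 92.76.223.255)
Total matching entries: 5.

5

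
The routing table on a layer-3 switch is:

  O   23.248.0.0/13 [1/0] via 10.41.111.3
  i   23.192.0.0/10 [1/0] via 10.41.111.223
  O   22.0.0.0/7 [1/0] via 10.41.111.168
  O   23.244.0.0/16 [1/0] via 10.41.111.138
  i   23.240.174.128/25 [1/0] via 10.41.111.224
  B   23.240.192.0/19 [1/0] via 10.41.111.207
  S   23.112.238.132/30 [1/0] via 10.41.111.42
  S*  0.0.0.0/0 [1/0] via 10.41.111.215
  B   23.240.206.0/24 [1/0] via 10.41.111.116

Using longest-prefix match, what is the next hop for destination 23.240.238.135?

10.41.111.223

Routes whose prefix contains 23.240.238.135:
  0.0.0.0/0 (default, matches everything) -> 10.41.111.215
  22.0.0.0/7 (22.0.0.0 - 23.255.255.255) -> 10.41.111.168
  23.192.0.0/10 (23.192.0.0 - 23.255.255.255) -> 10.41.111.223
More-specific entries that do NOT match:
  23.112.238.132/30 (23.112.238.132 - 23.112.238.135) does not contain 23.240.238.135
  23.240.174.128/25 (23.240.174.128 - 23.240.174.255) does not contain 23.240.238.135
  23.240.206.0/24 (23.240.206.0 - 23.240.206.255) does not contain 23.240.238.135
  23.240.192.0/19 (23.240.192.0 - 23.240.223.255) does not contain 23.240.238.135
  23.244.0.0/16 (23.244.0.0 - 23.244.255.255) does not contain 23.240.238.135
  23.248.0.0/13 (23.248.0.0 - 23.255.255.255) does not contain 23.240.238.135
Longest matching prefix is /10 -> next hop 10.41.111.223.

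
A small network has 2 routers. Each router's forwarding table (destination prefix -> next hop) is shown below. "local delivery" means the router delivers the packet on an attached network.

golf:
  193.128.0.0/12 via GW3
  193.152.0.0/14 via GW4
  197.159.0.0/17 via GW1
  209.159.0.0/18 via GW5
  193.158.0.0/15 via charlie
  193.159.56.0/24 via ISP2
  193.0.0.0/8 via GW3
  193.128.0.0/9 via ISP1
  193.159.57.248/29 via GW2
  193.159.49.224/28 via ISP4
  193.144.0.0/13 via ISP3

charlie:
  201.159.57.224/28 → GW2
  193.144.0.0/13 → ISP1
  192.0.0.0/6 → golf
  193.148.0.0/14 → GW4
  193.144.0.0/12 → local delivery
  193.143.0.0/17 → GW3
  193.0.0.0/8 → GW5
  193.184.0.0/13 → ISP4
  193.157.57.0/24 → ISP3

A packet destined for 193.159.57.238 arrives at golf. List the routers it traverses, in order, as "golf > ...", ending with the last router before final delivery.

golf > charlie

At golf: longest match for 193.159.57.238 is 193.158.0.0/15 -> charlie
At charlie: longest match for 193.159.57.238 is 193.144.0.0/12 -> local delivery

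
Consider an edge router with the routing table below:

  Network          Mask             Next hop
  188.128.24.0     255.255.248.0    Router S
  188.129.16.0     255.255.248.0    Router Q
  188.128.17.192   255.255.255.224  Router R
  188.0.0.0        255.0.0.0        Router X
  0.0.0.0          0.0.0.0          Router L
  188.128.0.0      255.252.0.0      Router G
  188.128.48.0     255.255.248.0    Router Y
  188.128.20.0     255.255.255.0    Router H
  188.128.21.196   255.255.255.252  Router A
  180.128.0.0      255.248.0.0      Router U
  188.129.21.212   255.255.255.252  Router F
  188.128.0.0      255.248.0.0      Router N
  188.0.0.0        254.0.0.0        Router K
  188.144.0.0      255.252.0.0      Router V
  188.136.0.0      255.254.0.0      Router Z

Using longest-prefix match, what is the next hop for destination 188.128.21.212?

Router G

Routes whose prefix contains 188.128.21.212:
  0.0.0.0/0 (default, matches everything) -> Router L
  188.0.0.0/7 (188.0.0.0 - 189.255.255.255) -> Router K
  188.0.0.0/8 (188.0.0.0 - 188.255.255.255) -> Router X
  188.128.0.0/13 (188.128.0.0 - 188.135.255.255) -> Router N
  188.128.0.0/14 (188.128.0.0 - 188.131.255.255) -> Router G
More-specific entries that do NOT match:
  188.128.21.196/30 (188.128.21.196 - 188.128.21.199) does not contain 188.128.21.212
  188.129.21.212/30 (188.129.21.212 - 188.129.21.215) does not contain 188.128.21.212
  188.128.17.192/27 (188.128.17.192 - 188.128.17.223) does not contain 188.128.21.212
  188.128.20.0/24 (188.128.20.0 - 188.128.20.255) does not contain 188.128.21.212
  188.128.24.0/21 (188.128.24.0 - 188.128.31.255) does not contain 188.128.21.212
  188.129.16.0/21 (188.129.16.0 - 188.129.23.255) does not contain 188.128.21.212
  188.128.48.0/21 (188.128.48.0 - 188.128.55.255) does not contain 188.128.21.212
  188.136.0.0/15 (188.136.0.0 - 188.137.255.255) does not contain 188.128.21.212
Longest matching prefix is /14 -> next hop Router G.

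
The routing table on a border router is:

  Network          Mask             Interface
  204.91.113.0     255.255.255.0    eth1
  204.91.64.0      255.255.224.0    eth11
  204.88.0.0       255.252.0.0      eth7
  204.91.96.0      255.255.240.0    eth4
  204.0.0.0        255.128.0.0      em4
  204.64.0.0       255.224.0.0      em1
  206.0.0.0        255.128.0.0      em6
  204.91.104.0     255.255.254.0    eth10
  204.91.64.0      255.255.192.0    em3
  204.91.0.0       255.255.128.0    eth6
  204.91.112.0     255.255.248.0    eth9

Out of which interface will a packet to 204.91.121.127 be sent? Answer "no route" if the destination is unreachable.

em3

Routes whose prefix contains 204.91.121.127:
  204.0.0.0/9 (204.0.0.0 - 204.127.255.255) -> em4
  204.64.0.0/11 (204.64.0.0 - 204.95.255.255) -> em1
  204.88.0.0/14 (204.88.0.0 - 204.91.255.255) -> eth7
  204.91.0.0/17 (204.91.0.0 - 204.91.127.255) -> eth6
  204.91.64.0/18 (204.91.64.0 - 204.91.127.255) -> em3
More-specific entries that do NOT match:
  204.91.113.0/24 (204.91.113.0 - 204.91.113.255) does not contain 204.91.121.127
  204.91.104.0/23 (204.91.104.0 - 204.91.105.255) does not contain 204.91.121.127
  204.91.112.0/21 (204.91.112.0 - 204.91.119.255) does not contain 204.91.121.127
  204.91.96.0/20 (204.91.96.0 - 204.91.111.255) does not contain 204.91.121.127
  204.91.64.0/19 (204.91.64.0 - 204.91.95.255) does not contain 204.91.121.127
Longest matching prefix is /18 -> interface em3.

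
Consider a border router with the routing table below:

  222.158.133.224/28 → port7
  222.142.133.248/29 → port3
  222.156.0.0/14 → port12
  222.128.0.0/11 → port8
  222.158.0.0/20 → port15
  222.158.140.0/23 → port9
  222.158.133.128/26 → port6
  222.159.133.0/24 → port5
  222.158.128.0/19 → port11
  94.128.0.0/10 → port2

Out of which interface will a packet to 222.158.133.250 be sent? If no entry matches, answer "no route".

Routes whose prefix contains 222.158.133.250:
  222.128.0.0/11 (222.128.0.0 - 222.159.255.255) -> port8
  222.156.0.0/14 (222.156.0.0 - 222.159.255.255) -> port12
  222.158.128.0/19 (222.158.128.0 - 222.158.159.255) -> port11
More-specific entries that do NOT match:
  222.142.133.248/29 (222.142.133.248 - 222.142.133.255) does not contain 222.158.133.250
  222.158.133.224/28 (222.158.133.224 - 222.158.133.239) does not contain 222.158.133.250
  222.158.133.128/26 (222.158.133.128 - 222.158.133.191) does not contain 222.158.133.250
  222.159.133.0/24 (222.159.133.0 - 222.159.133.255) does not contain 222.158.133.250
  222.158.140.0/23 (222.158.140.0 - 222.158.141.255) does not contain 222.158.133.250
  222.158.0.0/20 (222.158.0.0 - 222.158.15.255) does not contain 222.158.133.250
Longest matching prefix is /19 -> interface port11.

port11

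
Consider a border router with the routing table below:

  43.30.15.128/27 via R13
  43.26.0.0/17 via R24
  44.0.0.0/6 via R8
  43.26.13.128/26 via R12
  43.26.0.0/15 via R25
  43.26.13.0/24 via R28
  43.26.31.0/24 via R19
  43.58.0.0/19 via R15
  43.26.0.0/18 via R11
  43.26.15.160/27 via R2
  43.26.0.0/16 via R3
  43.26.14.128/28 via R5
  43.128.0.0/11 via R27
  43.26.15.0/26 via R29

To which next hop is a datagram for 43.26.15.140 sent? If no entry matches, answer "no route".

Routes whose prefix contains 43.26.15.140:
  43.26.0.0/15 (43.26.0.0 - 43.27.255.255) -> R25
  43.26.0.0/16 (43.26.0.0 - 43.26.255.255) -> R3
  43.26.0.0/17 (43.26.0.0 - 43.26.127.255) -> R24
  43.26.0.0/18 (43.26.0.0 - 43.26.63.255) -> R11
More-specific entries that do NOT match:
  43.26.14.128/28 (43.26.14.128 - 43.26.14.143) does not contain 43.26.15.140
  43.30.15.128/27 (43.30.15.128 - 43.30.15.159) does not contain 43.26.15.140
  43.26.15.160/27 (43.26.15.160 - 43.26.15.191) does not contain 43.26.15.140
  43.26.13.128/26 (43.26.13.128 - 43.26.13.191) does not contain 43.26.15.140
  43.26.15.0/26 (43.26.15.0 - 43.26.15.63) does not contain 43.26.15.140
  43.26.13.0/24 (43.26.13.0 - 43.26.13.255) does not contain 43.26.15.140
  43.26.31.0/24 (43.26.31.0 - 43.26.31.255) does not contain 43.26.15.140
  43.58.0.0/19 (43.58.0.0 - 43.58.31.255) does not contain 43.26.15.140
Longest matching prefix is /18 -> next hop R11.

R11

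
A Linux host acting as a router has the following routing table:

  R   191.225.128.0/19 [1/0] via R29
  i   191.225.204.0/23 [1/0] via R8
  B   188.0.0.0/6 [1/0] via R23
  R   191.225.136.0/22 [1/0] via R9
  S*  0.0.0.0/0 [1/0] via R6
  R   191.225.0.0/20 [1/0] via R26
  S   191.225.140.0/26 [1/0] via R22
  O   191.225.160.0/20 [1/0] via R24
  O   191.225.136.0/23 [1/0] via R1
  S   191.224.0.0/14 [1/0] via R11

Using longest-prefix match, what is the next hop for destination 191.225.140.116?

Routes whose prefix contains 191.225.140.116:
  0.0.0.0/0 (default, matches everything) -> R6
  188.0.0.0/6 (188.0.0.0 - 191.255.255.255) -> R23
  191.224.0.0/14 (191.224.0.0 - 191.227.255.255) -> R11
  191.225.128.0/19 (191.225.128.0 - 191.225.159.255) -> R29
More-specific entries that do NOT match:
  191.225.140.0/26 (191.225.140.0 - 191.225.140.63) does not contain 191.225.140.116
  191.225.204.0/23 (191.225.204.0 - 191.225.205.255) does not contain 191.225.140.116
  191.225.136.0/23 (191.225.136.0 - 191.225.137.255) does not contain 191.225.140.116
  191.225.136.0/22 (191.225.136.0 - 191.225.139.255) does not contain 191.225.140.116
  191.225.0.0/20 (191.225.0.0 - 191.225.15.255) does not contain 191.225.140.116
  191.225.160.0/20 (191.225.160.0 - 191.225.175.255) does not contain 191.225.140.116
Longest matching prefix is /19 -> next hop R29.

R29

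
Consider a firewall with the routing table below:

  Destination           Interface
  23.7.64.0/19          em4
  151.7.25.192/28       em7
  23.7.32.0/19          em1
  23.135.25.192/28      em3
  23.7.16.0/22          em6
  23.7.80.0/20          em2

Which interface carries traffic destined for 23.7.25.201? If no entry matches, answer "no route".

no route

No entry's prefix contains 23.7.25.201; there is no default route.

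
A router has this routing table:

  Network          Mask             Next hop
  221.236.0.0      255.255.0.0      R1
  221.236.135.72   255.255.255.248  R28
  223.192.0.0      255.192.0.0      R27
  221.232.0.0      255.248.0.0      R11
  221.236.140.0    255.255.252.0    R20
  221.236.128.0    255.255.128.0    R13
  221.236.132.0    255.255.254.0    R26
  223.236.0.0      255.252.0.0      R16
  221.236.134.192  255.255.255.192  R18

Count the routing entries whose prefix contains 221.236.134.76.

3

Prefixes containing 221.236.134.76:
  221.232.0.0/13 (221.232.0.0 - 221.239.255.255)
  221.236.0.0/16 (221.236.0.0 - 221.236.255.255)
  221.236.128.0/17 (221.236.128.0 - 221.236.255.255)
Total matching entries: 3.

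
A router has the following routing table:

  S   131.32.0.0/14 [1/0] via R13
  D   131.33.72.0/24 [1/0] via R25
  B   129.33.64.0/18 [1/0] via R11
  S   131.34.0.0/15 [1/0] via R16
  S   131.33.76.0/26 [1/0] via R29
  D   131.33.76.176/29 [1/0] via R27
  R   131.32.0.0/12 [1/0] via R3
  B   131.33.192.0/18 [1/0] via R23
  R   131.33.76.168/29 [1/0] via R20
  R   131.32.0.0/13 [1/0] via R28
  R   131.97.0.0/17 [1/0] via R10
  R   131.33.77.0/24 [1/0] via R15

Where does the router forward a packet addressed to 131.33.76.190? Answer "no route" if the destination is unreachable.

R13

Routes whose prefix contains 131.33.76.190:
  131.32.0.0/12 (131.32.0.0 - 131.47.255.255) -> R3
  131.32.0.0/13 (131.32.0.0 - 131.39.255.255) -> R28
  131.32.0.0/14 (131.32.0.0 - 131.35.255.255) -> R13
More-specific entries that do NOT match:
  131.33.76.176/29 (131.33.76.176 - 131.33.76.183) does not contain 131.33.76.190
  131.33.76.168/29 (131.33.76.168 - 131.33.76.175) does not contain 131.33.76.190
  131.33.76.0/26 (131.33.76.0 - 131.33.76.63) does not contain 131.33.76.190
  131.33.72.0/24 (131.33.72.0 - 131.33.72.255) does not contain 131.33.76.190
  131.33.77.0/24 (131.33.77.0 - 131.33.77.255) does not contain 131.33.76.190
  129.33.64.0/18 (129.33.64.0 - 129.33.127.255) does not contain 131.33.76.190
  131.33.192.0/18 (131.33.192.0 - 131.33.255.255) does not contain 131.33.76.190
  131.97.0.0/17 (131.97.0.0 - 131.97.127.255) does not contain 131.33.76.190
  131.34.0.0/15 (131.34.0.0 - 131.35.255.255) does not contain 131.33.76.190
Longest matching prefix is /14 -> next hop R13.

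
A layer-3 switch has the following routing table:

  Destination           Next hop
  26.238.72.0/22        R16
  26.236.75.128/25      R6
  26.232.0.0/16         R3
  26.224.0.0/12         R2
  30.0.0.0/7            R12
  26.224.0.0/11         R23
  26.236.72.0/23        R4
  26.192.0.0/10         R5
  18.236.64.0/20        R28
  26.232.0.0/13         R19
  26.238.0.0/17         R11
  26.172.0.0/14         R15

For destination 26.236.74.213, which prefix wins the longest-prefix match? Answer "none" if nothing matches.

26.232.0.0/13

Entries matching 26.236.74.213:
  26.192.0.0/10 (26.192.0.0 - 26.255.255.255)
  26.224.0.0/11 (26.224.0.0 - 26.255.255.255)
  26.224.0.0/12 (26.224.0.0 - 26.239.255.255)
  26.232.0.0/13 (26.232.0.0 - 26.239.255.255)
Most specific is 26.232.0.0/13.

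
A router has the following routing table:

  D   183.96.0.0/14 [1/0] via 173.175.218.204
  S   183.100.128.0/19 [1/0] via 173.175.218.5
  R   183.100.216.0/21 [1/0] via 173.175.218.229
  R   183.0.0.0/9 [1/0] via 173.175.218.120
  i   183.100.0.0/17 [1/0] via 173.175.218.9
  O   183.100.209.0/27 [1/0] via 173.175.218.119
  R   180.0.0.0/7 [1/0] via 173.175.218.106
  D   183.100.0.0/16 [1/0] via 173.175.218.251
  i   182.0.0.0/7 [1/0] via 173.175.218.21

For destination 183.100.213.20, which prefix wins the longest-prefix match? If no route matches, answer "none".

Entries matching 183.100.213.20:
  182.0.0.0/7 (182.0.0.0 - 183.255.255.255)
  183.0.0.0/9 (183.0.0.0 - 183.127.255.255)
  183.100.0.0/16 (183.100.0.0 - 183.100.255.255)
Most specific is 183.100.0.0/16.

183.100.0.0/16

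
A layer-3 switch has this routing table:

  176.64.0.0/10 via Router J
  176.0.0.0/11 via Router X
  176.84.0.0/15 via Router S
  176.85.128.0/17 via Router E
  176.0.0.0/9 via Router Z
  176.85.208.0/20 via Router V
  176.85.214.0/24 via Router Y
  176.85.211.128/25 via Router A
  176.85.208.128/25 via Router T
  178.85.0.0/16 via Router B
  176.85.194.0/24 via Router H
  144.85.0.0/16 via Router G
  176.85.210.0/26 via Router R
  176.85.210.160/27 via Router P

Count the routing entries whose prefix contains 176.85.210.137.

Prefixes containing 176.85.210.137:
  176.0.0.0/9 (176.0.0.0 - 176.127.255.255)
  176.64.0.0/10 (176.64.0.0 - 176.127.255.255)
  176.84.0.0/15 (176.84.0.0 - 176.85.255.255)
  176.85.128.0/17 (176.85.128.0 - 176.85.255.255)
  176.85.208.0/20 (176.85.208.0 - 176.85.223.255)
Total matching entries: 5.

5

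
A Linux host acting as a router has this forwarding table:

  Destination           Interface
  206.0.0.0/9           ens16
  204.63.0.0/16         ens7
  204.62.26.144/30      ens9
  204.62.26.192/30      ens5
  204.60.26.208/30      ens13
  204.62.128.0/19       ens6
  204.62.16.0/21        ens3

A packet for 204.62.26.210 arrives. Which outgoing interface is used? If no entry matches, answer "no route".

no route

No entry's prefix contains 204.62.26.210; there is no default route.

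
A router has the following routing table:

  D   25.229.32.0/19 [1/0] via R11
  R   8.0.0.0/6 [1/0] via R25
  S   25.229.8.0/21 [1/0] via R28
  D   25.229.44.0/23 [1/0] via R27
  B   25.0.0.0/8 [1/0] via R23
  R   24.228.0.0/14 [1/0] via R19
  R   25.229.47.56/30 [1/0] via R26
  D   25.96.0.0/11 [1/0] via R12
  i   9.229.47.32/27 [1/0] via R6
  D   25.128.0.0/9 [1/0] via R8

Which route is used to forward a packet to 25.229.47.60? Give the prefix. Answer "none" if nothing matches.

Entries matching 25.229.47.60:
  25.0.0.0/8 (25.0.0.0 - 25.255.255.255)
  25.128.0.0/9 (25.128.0.0 - 25.255.255.255)
  25.229.32.0/19 (25.229.32.0 - 25.229.63.255)
Most specific is 25.229.32.0/19.

25.229.32.0/19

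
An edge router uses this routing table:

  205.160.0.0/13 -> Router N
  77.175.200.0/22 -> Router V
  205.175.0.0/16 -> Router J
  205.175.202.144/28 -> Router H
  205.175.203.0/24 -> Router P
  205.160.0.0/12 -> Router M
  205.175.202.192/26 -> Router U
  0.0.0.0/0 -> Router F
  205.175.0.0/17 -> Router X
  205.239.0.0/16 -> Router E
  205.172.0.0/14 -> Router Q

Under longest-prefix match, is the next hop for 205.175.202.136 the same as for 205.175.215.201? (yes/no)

205.175.202.136: longest match 205.175.0.0/16 -> Router J
205.175.215.201: longest match 205.175.0.0/16 -> Router J

yes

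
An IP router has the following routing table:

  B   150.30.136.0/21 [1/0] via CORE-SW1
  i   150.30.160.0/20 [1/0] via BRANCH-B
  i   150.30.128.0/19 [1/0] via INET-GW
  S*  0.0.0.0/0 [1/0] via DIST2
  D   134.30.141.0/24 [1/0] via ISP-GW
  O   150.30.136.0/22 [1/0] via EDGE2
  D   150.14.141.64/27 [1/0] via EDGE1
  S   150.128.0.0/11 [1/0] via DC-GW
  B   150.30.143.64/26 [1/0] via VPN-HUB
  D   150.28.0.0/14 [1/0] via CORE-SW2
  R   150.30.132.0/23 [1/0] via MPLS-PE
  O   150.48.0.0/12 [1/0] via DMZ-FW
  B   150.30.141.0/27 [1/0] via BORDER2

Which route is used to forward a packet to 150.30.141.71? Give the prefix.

150.30.136.0/21

Entries matching 150.30.141.71:
  0.0.0.0/0 (default, matches everything)
  150.28.0.0/14 (150.28.0.0 - 150.31.255.255)
  150.30.128.0/19 (150.30.128.0 - 150.30.159.255)
  150.30.136.0/21 (150.30.136.0 - 150.30.143.255)
Most specific is 150.30.136.0/21.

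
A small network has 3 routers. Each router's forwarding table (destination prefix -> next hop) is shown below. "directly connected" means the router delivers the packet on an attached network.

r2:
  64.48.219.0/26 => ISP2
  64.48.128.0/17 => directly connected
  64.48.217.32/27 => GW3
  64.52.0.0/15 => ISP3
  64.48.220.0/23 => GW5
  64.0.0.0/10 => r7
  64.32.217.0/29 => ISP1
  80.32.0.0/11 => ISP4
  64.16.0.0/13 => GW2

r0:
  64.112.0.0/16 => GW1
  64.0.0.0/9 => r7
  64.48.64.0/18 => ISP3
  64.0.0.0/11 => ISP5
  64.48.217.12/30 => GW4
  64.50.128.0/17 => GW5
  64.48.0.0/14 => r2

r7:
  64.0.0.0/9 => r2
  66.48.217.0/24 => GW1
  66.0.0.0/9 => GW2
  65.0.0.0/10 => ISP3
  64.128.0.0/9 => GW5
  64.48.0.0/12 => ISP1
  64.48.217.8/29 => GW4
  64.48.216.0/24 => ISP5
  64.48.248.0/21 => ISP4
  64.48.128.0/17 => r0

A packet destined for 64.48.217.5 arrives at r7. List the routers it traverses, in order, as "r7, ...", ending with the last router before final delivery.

r7, r0, r2

At r7: longest match for 64.48.217.5 is 64.48.128.0/17 -> r0
At r0: longest match for 64.48.217.5 is 64.48.0.0/14 -> r2
At r2: longest match for 64.48.217.5 is 64.48.128.0/17 -> directly connected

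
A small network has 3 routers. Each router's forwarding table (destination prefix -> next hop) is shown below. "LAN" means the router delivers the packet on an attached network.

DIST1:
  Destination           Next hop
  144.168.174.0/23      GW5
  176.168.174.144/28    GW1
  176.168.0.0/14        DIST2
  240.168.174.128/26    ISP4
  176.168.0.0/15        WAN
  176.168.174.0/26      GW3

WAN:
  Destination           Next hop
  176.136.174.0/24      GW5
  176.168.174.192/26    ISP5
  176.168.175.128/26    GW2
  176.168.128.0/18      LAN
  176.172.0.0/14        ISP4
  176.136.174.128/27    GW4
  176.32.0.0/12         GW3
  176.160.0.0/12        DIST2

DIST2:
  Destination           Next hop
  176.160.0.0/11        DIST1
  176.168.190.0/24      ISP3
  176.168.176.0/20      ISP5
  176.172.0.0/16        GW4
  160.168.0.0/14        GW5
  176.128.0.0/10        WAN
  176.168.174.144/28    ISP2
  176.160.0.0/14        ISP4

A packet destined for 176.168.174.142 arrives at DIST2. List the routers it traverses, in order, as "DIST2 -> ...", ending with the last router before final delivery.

At DIST2: longest match for 176.168.174.142 is 176.160.0.0/11 -> DIST1
At DIST1: longest match for 176.168.174.142 is 176.168.0.0/15 -> WAN
At WAN: longest match for 176.168.174.142 is 176.168.128.0/18 -> LAN

DIST2 -> DIST1 -> WAN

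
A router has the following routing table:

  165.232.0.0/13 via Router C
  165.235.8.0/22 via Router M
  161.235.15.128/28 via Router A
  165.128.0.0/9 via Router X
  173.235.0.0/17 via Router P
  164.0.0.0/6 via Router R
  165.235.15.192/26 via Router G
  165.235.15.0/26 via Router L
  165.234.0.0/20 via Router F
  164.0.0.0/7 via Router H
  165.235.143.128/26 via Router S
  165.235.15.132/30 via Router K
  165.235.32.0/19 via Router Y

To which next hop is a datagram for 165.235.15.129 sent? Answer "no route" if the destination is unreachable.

Router C

Routes whose prefix contains 165.235.15.129:
  164.0.0.0/6 (164.0.0.0 - 167.255.255.255) -> Router R
  164.0.0.0/7 (164.0.0.0 - 165.255.255.255) -> Router H
  165.128.0.0/9 (165.128.0.0 - 165.255.255.255) -> Router X
  165.232.0.0/13 (165.232.0.0 - 165.239.255.255) -> Router C
More-specific entries that do NOT match:
  165.235.15.132/30 (165.235.15.132 - 165.235.15.135) does not contain 165.235.15.129
  161.235.15.128/28 (161.235.15.128 - 161.235.15.143) does not contain 165.235.15.129
  165.235.15.192/26 (165.235.15.192 - 165.235.15.255) does not contain 165.235.15.129
  165.235.15.0/26 (165.235.15.0 - 165.235.15.63) does not contain 165.235.15.129
  165.235.143.128/26 (165.235.143.128 - 165.235.143.191) does not contain 165.235.15.129
  165.235.8.0/22 (165.235.8.0 - 165.235.11.255) does not contain 165.235.15.129
  165.234.0.0/20 (165.234.0.0 - 165.234.15.255) does not contain 165.235.15.129
  165.235.32.0/19 (165.235.32.0 - 165.235.63.255) does not contain 165.235.15.129
  173.235.0.0/17 (173.235.0.0 - 173.235.127.255) does not contain 165.235.15.129
Longest matching prefix is /13 -> next hop Router C.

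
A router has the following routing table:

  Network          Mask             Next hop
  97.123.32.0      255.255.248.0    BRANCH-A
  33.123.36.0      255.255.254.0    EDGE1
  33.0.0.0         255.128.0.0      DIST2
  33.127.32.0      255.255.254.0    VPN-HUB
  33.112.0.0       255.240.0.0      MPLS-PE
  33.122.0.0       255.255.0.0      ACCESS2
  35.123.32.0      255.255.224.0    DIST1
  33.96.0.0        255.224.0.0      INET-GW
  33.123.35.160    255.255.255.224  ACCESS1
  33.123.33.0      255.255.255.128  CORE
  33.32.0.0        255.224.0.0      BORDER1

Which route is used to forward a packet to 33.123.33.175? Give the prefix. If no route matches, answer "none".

Entries matching 33.123.33.175:
  33.0.0.0/9 (33.0.0.0 - 33.127.255.255)
  33.96.0.0/11 (33.96.0.0 - 33.127.255.255)
  33.112.0.0/12 (33.112.0.0 - 33.127.255.255)
Most specific is 33.112.0.0/12.

33.112.0.0/12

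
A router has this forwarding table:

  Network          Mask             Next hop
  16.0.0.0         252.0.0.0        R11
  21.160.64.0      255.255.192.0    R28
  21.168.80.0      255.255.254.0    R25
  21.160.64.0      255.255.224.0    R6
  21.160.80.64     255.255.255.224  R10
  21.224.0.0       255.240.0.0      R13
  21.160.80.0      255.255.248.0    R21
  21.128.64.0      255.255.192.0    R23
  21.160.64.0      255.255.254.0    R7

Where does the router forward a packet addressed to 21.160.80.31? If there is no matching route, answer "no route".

Routes whose prefix contains 21.160.80.31:
  21.160.64.0/18 (21.160.64.0 - 21.160.127.255) -> R28
  21.160.64.0/19 (21.160.64.0 - 21.160.95.255) -> R6
  21.160.80.0/21 (21.160.80.0 - 21.160.87.255) -> R21
More-specific entries that do NOT match:
  21.160.80.64/27 (21.160.80.64 - 21.160.80.95) does not contain 21.160.80.31
  21.168.80.0/23 (21.168.80.0 - 21.168.81.255) does not contain 21.160.80.31
  21.160.64.0/23 (21.160.64.0 - 21.160.65.255) does not contain 21.160.80.31
Longest matching prefix is /21 -> next hop R21.

R21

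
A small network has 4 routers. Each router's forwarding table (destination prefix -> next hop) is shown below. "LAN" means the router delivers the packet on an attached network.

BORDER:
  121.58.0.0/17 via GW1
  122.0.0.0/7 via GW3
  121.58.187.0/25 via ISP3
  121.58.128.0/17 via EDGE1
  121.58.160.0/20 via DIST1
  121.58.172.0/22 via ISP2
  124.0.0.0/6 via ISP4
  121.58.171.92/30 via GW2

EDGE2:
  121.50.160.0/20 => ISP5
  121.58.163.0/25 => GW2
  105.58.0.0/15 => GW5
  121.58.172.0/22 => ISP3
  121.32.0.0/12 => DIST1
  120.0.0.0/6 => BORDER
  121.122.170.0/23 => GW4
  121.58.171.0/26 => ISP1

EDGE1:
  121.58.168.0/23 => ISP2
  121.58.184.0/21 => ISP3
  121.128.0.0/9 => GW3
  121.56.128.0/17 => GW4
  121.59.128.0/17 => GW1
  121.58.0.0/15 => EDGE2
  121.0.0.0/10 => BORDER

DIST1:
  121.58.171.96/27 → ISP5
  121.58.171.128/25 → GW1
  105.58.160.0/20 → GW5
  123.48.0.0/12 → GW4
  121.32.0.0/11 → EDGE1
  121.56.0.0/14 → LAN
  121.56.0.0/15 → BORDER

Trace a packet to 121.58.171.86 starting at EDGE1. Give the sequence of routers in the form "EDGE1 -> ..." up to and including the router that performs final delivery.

EDGE1 -> EDGE2 -> BORDER -> DIST1

At EDGE1: longest match for 121.58.171.86 is 121.58.0.0/15 -> EDGE2
At EDGE2: longest match for 121.58.171.86 is 120.0.0.0/6 -> BORDER
At BORDER: longest match for 121.58.171.86 is 121.58.160.0/20 -> DIST1
At DIST1: longest match for 121.58.171.86 is 121.56.0.0/14 -> LAN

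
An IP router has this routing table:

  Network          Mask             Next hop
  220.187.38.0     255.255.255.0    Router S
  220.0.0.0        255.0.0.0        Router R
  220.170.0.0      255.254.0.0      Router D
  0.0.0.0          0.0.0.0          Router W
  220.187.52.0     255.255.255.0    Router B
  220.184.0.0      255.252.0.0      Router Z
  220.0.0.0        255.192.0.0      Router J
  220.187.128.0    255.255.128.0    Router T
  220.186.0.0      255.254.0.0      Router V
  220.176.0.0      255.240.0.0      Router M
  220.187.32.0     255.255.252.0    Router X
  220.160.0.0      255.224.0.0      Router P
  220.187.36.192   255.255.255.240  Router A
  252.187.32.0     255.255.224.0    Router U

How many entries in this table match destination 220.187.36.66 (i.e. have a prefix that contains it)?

Prefixes containing 220.187.36.66:
  0.0.0.0/0 (default, matches everything)
  220.0.0.0/8 (220.0.0.0 - 220.255.255.255)
  220.160.0.0/11 (220.160.0.0 - 220.191.255.255)
  220.176.0.0/12 (220.176.0.0 - 220.191.255.255)
  220.184.0.0/14 (220.184.0.0 - 220.187.255.255)
  220.186.0.0/15 (220.186.0.0 - 220.187.255.255)
Total matching entries: 6.

6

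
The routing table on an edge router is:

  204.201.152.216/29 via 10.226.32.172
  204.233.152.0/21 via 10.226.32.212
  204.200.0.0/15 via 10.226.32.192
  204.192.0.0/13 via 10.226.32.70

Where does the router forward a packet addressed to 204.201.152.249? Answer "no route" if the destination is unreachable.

10.226.32.192

Routes whose prefix contains 204.201.152.249:
  204.200.0.0/15 (204.200.0.0 - 204.201.255.255) -> 10.226.32.192
More-specific entries that do NOT match:
  204.201.152.216/29 (204.201.152.216 - 204.201.152.223) does not contain 204.201.152.249
  204.233.152.0/21 (204.233.152.0 - 204.233.159.255) does not contain 204.201.152.249
Longest matching prefix is /15 -> next hop 10.226.32.192.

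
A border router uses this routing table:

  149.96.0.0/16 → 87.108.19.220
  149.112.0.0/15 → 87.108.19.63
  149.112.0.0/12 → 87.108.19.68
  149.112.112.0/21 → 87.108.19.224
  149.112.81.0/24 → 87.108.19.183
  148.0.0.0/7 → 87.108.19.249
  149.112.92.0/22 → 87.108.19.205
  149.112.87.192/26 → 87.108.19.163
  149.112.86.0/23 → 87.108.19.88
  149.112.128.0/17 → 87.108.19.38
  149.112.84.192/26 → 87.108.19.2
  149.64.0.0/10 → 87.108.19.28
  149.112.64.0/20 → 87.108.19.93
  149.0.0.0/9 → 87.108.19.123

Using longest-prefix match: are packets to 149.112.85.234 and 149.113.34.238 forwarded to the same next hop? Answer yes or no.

yes

149.112.85.234: longest match 149.112.0.0/15 -> 87.108.19.63
149.113.34.238: longest match 149.112.0.0/15 -> 87.108.19.63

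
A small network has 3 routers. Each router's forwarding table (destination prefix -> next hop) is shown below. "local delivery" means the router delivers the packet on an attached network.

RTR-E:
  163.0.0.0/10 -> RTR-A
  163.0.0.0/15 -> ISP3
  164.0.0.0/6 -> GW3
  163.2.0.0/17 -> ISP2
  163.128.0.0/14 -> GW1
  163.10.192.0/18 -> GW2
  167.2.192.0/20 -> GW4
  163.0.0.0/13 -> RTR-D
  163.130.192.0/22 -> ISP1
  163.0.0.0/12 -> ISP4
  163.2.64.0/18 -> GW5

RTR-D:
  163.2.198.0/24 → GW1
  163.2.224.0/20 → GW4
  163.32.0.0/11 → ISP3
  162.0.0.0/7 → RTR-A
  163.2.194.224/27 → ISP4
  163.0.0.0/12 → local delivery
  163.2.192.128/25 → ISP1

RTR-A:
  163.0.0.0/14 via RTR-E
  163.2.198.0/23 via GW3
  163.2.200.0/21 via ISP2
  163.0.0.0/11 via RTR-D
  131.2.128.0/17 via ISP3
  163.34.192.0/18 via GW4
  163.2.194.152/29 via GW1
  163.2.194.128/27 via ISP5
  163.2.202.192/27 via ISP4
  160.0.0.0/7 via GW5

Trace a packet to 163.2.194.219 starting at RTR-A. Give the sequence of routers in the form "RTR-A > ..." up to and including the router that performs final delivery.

RTR-A > RTR-E > RTR-D

At RTR-A: longest match for 163.2.194.219 is 163.0.0.0/14 -> RTR-E
At RTR-E: longest match for 163.2.194.219 is 163.0.0.0/13 -> RTR-D
At RTR-D: longest match for 163.2.194.219 is 163.0.0.0/12 -> local delivery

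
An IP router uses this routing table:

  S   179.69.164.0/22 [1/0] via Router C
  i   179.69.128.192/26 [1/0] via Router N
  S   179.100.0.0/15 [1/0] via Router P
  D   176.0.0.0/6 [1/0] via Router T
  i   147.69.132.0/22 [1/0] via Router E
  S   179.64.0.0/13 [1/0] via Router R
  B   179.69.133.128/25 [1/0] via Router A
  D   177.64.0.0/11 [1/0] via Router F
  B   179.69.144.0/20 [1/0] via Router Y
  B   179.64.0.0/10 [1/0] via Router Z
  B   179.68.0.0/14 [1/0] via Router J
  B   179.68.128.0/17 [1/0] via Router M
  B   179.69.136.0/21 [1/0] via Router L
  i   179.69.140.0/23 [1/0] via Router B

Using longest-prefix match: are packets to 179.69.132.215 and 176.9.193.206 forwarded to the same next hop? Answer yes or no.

no

179.69.132.215: longest match 179.68.0.0/14 -> Router J
176.9.193.206: longest match 176.0.0.0/6 -> Router T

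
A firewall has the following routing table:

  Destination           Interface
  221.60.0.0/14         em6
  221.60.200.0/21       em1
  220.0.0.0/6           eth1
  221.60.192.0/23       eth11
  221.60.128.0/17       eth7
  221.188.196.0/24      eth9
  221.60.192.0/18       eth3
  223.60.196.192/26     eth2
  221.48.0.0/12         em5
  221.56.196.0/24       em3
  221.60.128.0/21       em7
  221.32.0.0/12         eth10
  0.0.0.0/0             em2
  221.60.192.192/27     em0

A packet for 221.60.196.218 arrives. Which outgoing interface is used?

eth3

Routes whose prefix contains 221.60.196.218:
  0.0.0.0/0 (default, matches everything) -> em2
  220.0.0.0/6 (220.0.0.0 - 223.255.255.255) -> eth1
  221.48.0.0/12 (221.48.0.0 - 221.63.255.255) -> em5
  221.60.0.0/14 (221.60.0.0 - 221.63.255.255) -> em6
  221.60.128.0/17 (221.60.128.0 - 221.60.255.255) -> eth7
  221.60.192.0/18 (221.60.192.0 - 221.60.255.255) -> eth3
More-specific entries that do NOT match:
  221.60.192.192/27 (221.60.192.192 - 221.60.192.223) does not contain 221.60.196.218
  223.60.196.192/26 (223.60.196.192 - 223.60.196.255) does not contain 221.60.196.218
  221.188.196.0/24 (221.188.196.0 - 221.188.196.255) does not contain 221.60.196.218
  221.56.196.0/24 (221.56.196.0 - 221.56.196.255) does not contain 221.60.196.218
  221.60.192.0/23 (221.60.192.0 - 221.60.193.255) does not contain 221.60.196.218
  221.60.200.0/21 (221.60.200.0 - 221.60.207.255) does not contain 221.60.196.218
  221.60.128.0/21 (221.60.128.0 - 221.60.135.255) does not contain 221.60.196.218
Longest matching prefix is /18 -> interface eth3.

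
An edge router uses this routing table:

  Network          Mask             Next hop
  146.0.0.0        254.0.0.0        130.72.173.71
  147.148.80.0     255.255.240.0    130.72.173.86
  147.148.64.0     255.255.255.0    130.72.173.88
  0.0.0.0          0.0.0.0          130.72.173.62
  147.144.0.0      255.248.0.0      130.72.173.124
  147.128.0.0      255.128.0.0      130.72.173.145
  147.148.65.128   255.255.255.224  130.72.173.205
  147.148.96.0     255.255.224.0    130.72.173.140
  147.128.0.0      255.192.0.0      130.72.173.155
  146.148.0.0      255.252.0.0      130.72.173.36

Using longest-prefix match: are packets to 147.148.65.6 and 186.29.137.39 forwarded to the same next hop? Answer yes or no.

147.148.65.6: longest match 147.144.0.0/13 -> 130.72.173.124
186.29.137.39: longest match 0.0.0.0/0 -> 130.72.173.62

no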